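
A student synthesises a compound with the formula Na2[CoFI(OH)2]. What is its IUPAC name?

The 2 sodium counter-ions carry a total charge of +2, so each complex ion is 2−.
Ligand charges: 1×fluoro (-1 each), 1×iodo (-1 each), 2×hydroxo (-1 each); total -4. So Co + (-4) = 2−, giving Co = +2.
The complex ion is anionic, so cobalt takes the -ate form cobaltate(II).

sodium fluorodihydroxoiodocobaltate(II)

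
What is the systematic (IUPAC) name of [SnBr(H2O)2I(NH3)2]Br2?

The 2 bromide counter-ions carry a total charge of -2, so each complex ion is 2+.
Ligand charges: 1×iodo (-1 each), 1×bromo (-1 each), 2×ammine (neutral), 2×aqua (neutral); total -2. So Sn + (-2) = 2+, giving Sn = +4.
Ligands are named alphabetically: ammine before aqua before bromo before iodo.

diamminediaquabromoiodotin(IV) bromide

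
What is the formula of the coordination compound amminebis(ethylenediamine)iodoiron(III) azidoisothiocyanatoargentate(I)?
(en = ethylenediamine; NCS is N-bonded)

Cation [Fe…]: ligand charges -1, Fe(III) ⇒ ion charge 2+.
Anion [Ag…]: ligand charges -2, Ag(I) ⇒ ion charge 1−.
One 2+ cation requires 2 of the 1− anion.

[Fe(en)2I(NH3)][Ag(N3)(NCS)]2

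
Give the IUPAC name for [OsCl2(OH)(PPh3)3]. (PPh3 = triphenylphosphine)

There is no counter-ion, so the complex is neutral overall.
Ligand charges: 1×hydroxo (-1 each), 3×triphenylphosphine (neutral), 2×chloro (-1 each); total -3. So Os + (-3) = 0, giving Os = +3.
Ligands are named alphabetically: chloro before hydroxo before triphenylphosphine.

dichlorohydroxotris(triphenylphosphine)osmium(III)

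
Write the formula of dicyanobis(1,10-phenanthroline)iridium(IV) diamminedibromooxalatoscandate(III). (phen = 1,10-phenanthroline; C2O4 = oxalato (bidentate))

[Ir(CN)2(phen)2][ScBr2(C2O4)(NH3)2]2

Cation [Ir…]: ligand charges -2, Ir(IV) ⇒ ion charge 2+.
Anion [Sc…]: ligand charges -4, Sc(III) ⇒ ion charge 1−.
One 2+ cation requires 2 of the 1− anion.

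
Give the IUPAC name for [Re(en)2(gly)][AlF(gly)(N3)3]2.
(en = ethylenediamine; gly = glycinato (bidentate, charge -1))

bis(ethylenediamine)(glycinato)rhenium(V) triazidofluoro(glycinato)aluminate(III)

Aluminium is always +3 in its complexes; the anion's ligand charges sum to -5, so the complex anion is 2−.
With 2 anions per cation, the cation must be 2×2 = 4+.
Cation: ligand charges sum to -1; for the ion to be 4+, Re = +5.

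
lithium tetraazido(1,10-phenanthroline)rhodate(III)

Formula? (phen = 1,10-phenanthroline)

Ligands: 4 azido (N3, -1), 1 1,10-phenanthroline (phen, neutral). Ligand charge sum = -4.
With Rh in oxidation state +3, the complex ion is [Rh...]^1−.
Charge balance with lithium (+1) requires 1 complex ion per 1 lithium.

Li[Rh(N3)4(phen)]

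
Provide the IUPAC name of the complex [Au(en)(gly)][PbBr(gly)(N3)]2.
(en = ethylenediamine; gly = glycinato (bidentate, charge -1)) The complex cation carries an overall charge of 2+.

(ethylenediamine)(glycinato)gold(III) azidobromo(glycinato)plumbate(II)

The complex cation is given as 2+; its ligand charges sum to -1, so Au = +3.
With 2 anions per cation, each anion must be 2/2 = 1−.
Anion: ligand charges sum to -3; for the ion to be 1−, Pb = +2.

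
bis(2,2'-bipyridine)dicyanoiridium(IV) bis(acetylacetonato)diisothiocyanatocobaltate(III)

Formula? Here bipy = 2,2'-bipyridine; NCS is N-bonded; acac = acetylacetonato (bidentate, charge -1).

[Ir(bipy)2(CN)2][Co(acac)2(NCS)2]2

Cation [Ir…]: ligand charges -2, Ir(IV) ⇒ ion charge 2+.
Anion [Co…]: ligand charges -4, Co(III) ⇒ ion charge 1−.
One 2+ cation requires 2 of the 1− anion.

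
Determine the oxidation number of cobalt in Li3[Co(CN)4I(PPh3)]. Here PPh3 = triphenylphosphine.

+2

3 lithium outside the brackets (+1 each) → the complex ion is 3−.
Ligand charges: 1×I = -1; 4×CN = -4; 1×PPh3 neutral; sum -5.
Co + (-5) = 3− ⇒ Co is +2.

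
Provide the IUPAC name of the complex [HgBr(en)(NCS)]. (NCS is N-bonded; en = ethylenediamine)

There is no counter-ion, so the complex is neutral overall.
Ligand charges: 1×isothiocyanato (-1 each), 1×ethylenediamine (neutral), 1×bromo (-1 each); total -2. So Hg + (-2) = 0, giving Hg = +2.
Ligands are named alphabetically: bromo before ethylenediamine before isothiocyanato.

bromo(ethylenediamine)isothiocyanatomercury(II)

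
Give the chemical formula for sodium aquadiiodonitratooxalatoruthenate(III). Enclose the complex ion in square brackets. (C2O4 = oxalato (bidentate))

Na2[Ru(C2O4)(H2O)I2(NO3)]

Ligands: 1 oxalato (C2O4, -2), 1 aqua (H2O, neutral), 2 iodo (I, -1), 1 nitrato (NO3, -1). Ligand charge sum = -5.
Charge balance with sodium (+1) requires 1 complex ion per 2 sodium.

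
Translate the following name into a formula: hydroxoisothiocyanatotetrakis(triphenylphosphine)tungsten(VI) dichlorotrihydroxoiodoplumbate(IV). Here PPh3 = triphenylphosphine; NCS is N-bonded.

Cation [W…]: ligand charges -2, W(VI) ⇒ ion charge 4+.
Anion [Pb…]: ligand charges -6, Pb(IV) ⇒ ion charge 2−.
One 4+ cation requires 2 of the 2− anion.

[W(NCS)(OH)(PPh3)4][PbCl2I(OH)3]2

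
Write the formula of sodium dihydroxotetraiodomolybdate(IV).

Na2[MoI4(OH)2]

Ligands: 2 hydroxo (OH, -1), 4 iodo (I, -1). Ligand charge sum = -6.
With Mo in oxidation state +4, the complex ion is [Mo...]^2−.
Charge balance with sodium (+1) requires 1 complex ion per 2 sodium.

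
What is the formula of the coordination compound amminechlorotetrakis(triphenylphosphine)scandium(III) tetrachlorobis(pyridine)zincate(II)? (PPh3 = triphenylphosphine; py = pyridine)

[ScCl(NH3)(PPh3)4][ZnCl4(py)2]

Cation [Sc…]: ligand charges -1, Sc(III) ⇒ ion charge 2+.
Anion [Zn…]: ligand charges -4, Zn(II) ⇒ ion charge 2−.
One 2+ cation balances one 2− anion.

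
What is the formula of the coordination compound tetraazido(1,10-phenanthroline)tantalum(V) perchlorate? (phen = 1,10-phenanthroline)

Ligands: 1 1,10-phenanthroline (phen, neutral), 4 azido (N3, -1). Ligand charge sum = -4.
With Ta in oxidation state +5, the complex ion is [Ta...]^1+.
Charge balance with perchlorate (-1) requires 1 complex ion per 1 perchlorate.

[Ta(N3)4(phen)]ClO4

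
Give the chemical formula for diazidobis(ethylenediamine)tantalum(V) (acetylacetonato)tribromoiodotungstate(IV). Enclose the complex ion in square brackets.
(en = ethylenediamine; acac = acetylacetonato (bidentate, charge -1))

[Ta(en)2(N3)2][W(acac)Br3I]3

Cation [Ta…]: ligand charges -2, Ta(V) ⇒ ion charge 3+.
Anion [W…]: ligand charges -5, W(IV) ⇒ ion charge 1−.
One 3+ cation requires 3 of the 1− anion.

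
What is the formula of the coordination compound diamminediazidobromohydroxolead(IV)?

Ligands: 2 ammine (NH3, neutral), 1 hydroxo (OH, -1), 1 bromo (Br, -1), 2 azido (N3, -1). Ligand charge sum = -4.
With Pb in oxidation state +4, the complex ion is [Pb...].

[PbBr(N3)2(NH3)2(OH)]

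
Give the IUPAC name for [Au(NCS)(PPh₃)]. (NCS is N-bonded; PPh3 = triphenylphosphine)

isothiocyanato(triphenylphosphine)gold(I)

There is no counter-ion, so the complex is neutral overall.
Ligand charges: 1×isothiocyanato (-1 each), 1×triphenylphosphine (neutral); total -1. So Au + (-1) = 0, giving Au = +1.
Ligands are named alphabetically: isothiocyanato before triphenylphosphine.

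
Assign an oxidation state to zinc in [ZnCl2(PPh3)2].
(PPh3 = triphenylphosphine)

+2

No counter-ion: the bracketed complex is neutral.
Ligand charges: 2×Cl = -2; 2×PPh3 neutral; sum -2.
Zn + (-2) = 0 ⇒ Zn is +2.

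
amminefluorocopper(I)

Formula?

[CuF(NH3)]

Ligands: 1 ammine (NH3, neutral), 1 fluoro (F, -1). Ligand charge sum = -1.
With Cu in oxidation state +1, the complex ion is [Cu...].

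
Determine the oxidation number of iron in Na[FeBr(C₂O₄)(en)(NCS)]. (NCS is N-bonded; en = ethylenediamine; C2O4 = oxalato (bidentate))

1 sodium outside the brackets (+1 each) → the complex ion is 1−.
Ligand charges: 1×NCS = -1; 1×en neutral; 1×Br = -1; 1×C2O4 = -2; sum -4.
Fe + (-4) = 1− ⇒ Fe is +3.

+3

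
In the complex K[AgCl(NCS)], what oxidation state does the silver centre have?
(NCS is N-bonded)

1 potassium outside the brackets (+1 each) → the complex ion is 1−.
Ligand charges: 1×NCS = -1; 1×Cl = -1; sum -2.
Ag + (-2) = 1− ⇒ Ag is +1.

+1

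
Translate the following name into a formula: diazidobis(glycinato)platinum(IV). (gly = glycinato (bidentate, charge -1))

[Pt(gly)2(N3)2]

Ligands: 2 azido (N3, -1), 2 glycinato (gly, -1). Ligand charge sum = -4.
With Pt in oxidation state +4, the complex ion is [Pt...].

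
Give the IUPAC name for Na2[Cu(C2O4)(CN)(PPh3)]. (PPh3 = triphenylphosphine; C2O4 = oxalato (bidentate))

The 2 sodium counter-ions carry a total charge of +2, so each complex ion is 2−.
Ligand charges: 1×triphenylphosphine (neutral), 1×oxalato (-2 each), 1×cyano (-1 each); total -3. So Cu + (-3) = 2−, giving Cu = +1.
The complex ion is anionic, so copper takes the -ate form cuprate(I).

sodium cyanooxalato(triphenylphosphine)cuprate(I)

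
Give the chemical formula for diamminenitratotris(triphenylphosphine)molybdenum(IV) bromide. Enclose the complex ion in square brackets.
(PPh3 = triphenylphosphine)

[Mo(NH3)2(NO3)(PPh3)3]Br3

Ligands: 3 triphenylphosphine (PPh3, neutral), 2 ammine (NH3, neutral), 1 nitrato (NO3, -1). Ligand charge sum = -1.
With Mo in oxidation state +4, the complex ion is [Mo...]^3+.
Charge balance with bromide (-1) requires 1 complex ion per 3 bromide.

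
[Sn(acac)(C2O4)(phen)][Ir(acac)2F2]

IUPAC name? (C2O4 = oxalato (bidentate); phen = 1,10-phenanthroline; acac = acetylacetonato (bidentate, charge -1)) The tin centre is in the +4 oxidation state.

Both ions are complex: the cation is named first with the plain metal name, the anion second with the -ate form; each ion's ligands are alphabetised independently.
Sn is given as +4; the cation's ligand charges sum to -3, so the complex cation is 1+.
A 1:1 salt means the anion carries the equal and opposite charge, 1−.
Anion: ligand charges sum to -4; for the ion to be 1−, Ir = +3.

(acetylacetonato)oxalato(1,10-phenanthroline)tin(IV) bis(acetylacetonato)difluoroiridate(III)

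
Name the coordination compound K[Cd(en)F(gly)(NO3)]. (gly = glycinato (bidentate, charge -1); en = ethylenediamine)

potassium (ethylenediamine)fluoro(glycinato)nitratocadmate(II)

The 1 potassium counter-ion carries a total charge of +1, so each complex ion is 1−.
Ligand charges: 1×nitrato (-1 each), 1×glycinato (-1 each), 1×fluoro (-1 each), 1×ethylenediamine (neutral); total -3. So Cd + (-3) = 1−, giving Cd = +2.
Ligands are named alphabetically: ethylenediamine before fluoro before glycinato before nitrato.
The complex ion is anionic, so cadmium takes the -ate form cadmate(II).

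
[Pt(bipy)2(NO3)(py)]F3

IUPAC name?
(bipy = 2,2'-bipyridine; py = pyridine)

bis(2,2'-bipyridine)nitrato(pyridine)platinum(IV) fluoride

The 3 fluoride counter-ions carry a total charge of -3, so each complex ion is 3+.
Ligand charges: 1×nitrato (-1 each), 2×2,2'-bipyridine (neutral), 1×pyridine (neutral); total -1. So Pt + (-1) = 3+, giving Pt = +4.
Ligands are named alphabetically: bipyridine before nitrato before pyridine.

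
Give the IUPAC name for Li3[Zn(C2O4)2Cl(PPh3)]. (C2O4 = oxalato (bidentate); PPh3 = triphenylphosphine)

The 3 lithium counter-ions carry a total charge of +3, so each complex ion is 3−.
Ligand charges: 2×oxalato (-2 each), 1×triphenylphosphine (neutral), 1×chloro (-1 each); total -5. So Zn + (-5) = 3−, giving Zn = +2.
Ligands are named alphabetically: chloro before oxalato before triphenylphosphine.
The complex ion is anionic, so zinc takes the -ate form zincate(II).

lithium chlorodioxalato(triphenylphosphine)zincate(II)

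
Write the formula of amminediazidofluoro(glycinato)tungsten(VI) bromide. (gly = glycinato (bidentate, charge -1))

Ligands: 1 ammine (NH3, neutral), 1 glycinato (gly, -1), 1 fluoro (F, -1), 2 azido (N3, -1). Ligand charge sum = -4.
With W in oxidation state +6, the complex ion is [W...]^2+.
Charge balance with bromide (-1) requires 1 complex ion per 2 bromide.

[WF(gly)(N3)2(NH3)]Br2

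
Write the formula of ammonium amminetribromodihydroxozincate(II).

(NH4)3[ZnBr3(NH3)(OH)2]

Ligands: 3 bromo (Br, -1), 2 hydroxo (OH, -1), 1 ammine (NH3, neutral). Ligand charge sum = -5.
Charge balance with ammonium (+1) requires 1 complex ion per 3 ammonium.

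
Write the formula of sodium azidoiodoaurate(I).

Ligands: 1 azido (N3, -1), 1 iodo (I, -1). Ligand charge sum = -2.
Charge balance with sodium (+1) requires 1 complex ion per 1 sodium.

Na[AuI(N3)]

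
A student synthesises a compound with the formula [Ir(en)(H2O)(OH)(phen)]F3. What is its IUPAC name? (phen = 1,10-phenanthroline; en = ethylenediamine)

aqua(ethylenediamine)hydroxo(1,10-phenanthroline)iridium(IV) fluoride

The 3 fluoride counter-ions carry a total charge of -3, so each complex ion is 3+.
Ligand charges: 1×1,10-phenanthroline (neutral), 1×hydroxo (-1 each), 1×aqua (neutral), 1×ethylenediamine (neutral); total -1. So Ir + (-1) = 3+, giving Ir = +4.
Ligands are named alphabetically: aqua before ethylenediamine before hydroxo before phenanthroline.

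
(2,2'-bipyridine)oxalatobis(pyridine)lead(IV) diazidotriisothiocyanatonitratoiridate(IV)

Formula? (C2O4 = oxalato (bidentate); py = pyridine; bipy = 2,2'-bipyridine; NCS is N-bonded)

Cation [Pb…]: ligand charges -2, Pb(IV) ⇒ ion charge 2+.
Anion [Ir…]: ligand charges -6, Ir(IV) ⇒ ion charge 2−.
One 2+ cation balances one 2− anion.

[Pb(bipy)(C2O4)(py)2][Ir(N3)2(NCS)3(NO3)]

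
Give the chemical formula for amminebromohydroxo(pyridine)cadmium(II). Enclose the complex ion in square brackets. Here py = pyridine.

[CdBr(NH3)(OH)(py)]

Ligands: 1 hydroxo (OH, -1), 1 pyridine (py, neutral), 1 ammine (NH3, neutral), 1 bromo (Br, -1). Ligand charge sum = -2.
With Cd in oxidation state +2, the complex ion is [Cd...].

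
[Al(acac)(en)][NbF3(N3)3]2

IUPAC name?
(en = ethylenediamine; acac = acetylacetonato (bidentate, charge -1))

Both ions are complex: the cation is named first with the plain metal name, the anion second with the -ate form; each ion's ligands are alphabetised independently.
Aluminium is always +3 in its complexes; the cation's ligand charges sum to -1, so the complex cation is 2+.
With 2 anions per cation, each anion must be 2/2 = 1−.
Anion: ligand charges sum to -6; for the ion to be 1−, Nb = +5.

(acetylacetonato)(ethylenediamine)aluminium(III) triazidotrifluoroniobate(V)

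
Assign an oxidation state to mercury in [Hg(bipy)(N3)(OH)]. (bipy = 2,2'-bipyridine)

No counter-ion: the bracketed complex is neutral.
Ligand charges: 1×OH = -1; 1×bipy neutral; 1×N3 = -1; sum -2.
Hg + (-2) = 0 ⇒ Hg is +2.

+2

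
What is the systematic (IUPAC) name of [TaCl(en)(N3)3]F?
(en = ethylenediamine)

The 1 fluoride counter-ion carries a total charge of -1, so each complex ion is 1+.
Ligand charges: 1×ethylenediamine (neutral), 1×chloro (-1 each), 3×azido (-1 each); total -4. So Ta + (-4) = 1+, giving Ta = +5.
Ligands are named alphabetically: azido before chloro before ethylenediamine.

triazidochloro(ethylenediamine)tantalum(V) fluoride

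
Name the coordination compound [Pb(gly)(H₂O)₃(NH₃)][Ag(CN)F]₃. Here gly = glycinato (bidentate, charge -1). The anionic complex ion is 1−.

Both ions are complex: the cation is named first with the plain metal name, the anion second with the -ate form; each ion's ligands are alphabetised independently.
The complex anion is given as 1−; its ligand charges sum to -2, so Ag = +1.
With 3 anions per cation, the cation must be 3×1 = 3+.
Cation: ligand charges sum to -1; for the ion to be 3+, Pb = +4.

amminetriaqua(glycinato)lead(IV) cyanofluoroargentate(I)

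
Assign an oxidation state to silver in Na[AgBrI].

+1

1 sodium outside the brackets (+1 each) → the complex ion is 1−.
Ligand charges: 1×Br = -1; 1×I = -1; sum -2.
Ag + (-2) = 1− ⇒ Ag is +1.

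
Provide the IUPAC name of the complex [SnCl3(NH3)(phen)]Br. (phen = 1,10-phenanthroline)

amminetrichloro(1,10-phenanthroline)tin(IV) bromide

The 1 bromide counter-ion carries a total charge of -1, so each complex ion is 1+.
Ligand charges: 3×chloro (-1 each), 1×1,10-phenanthroline (neutral), 1×ammine (neutral); total -3. So Sn + (-3) = 1+, giving Sn = +4.
Ligands are named alphabetically: ammine before chloro before phenanthroline.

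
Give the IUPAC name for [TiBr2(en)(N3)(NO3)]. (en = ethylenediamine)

azidodibromo(ethylenediamine)nitratotitanium(IV)

There is no counter-ion, so the complex is neutral overall.
Ligand charges: 1×azido (-1 each), 1×ethylenediamine (neutral), 2×bromo (-1 each), 1×nitrato (-1 each); total -4. So Ti + (-4) = 0, giving Ti = +4.
Ligands are named alphabetically: azido before bromo before ethylenediamine before nitrato.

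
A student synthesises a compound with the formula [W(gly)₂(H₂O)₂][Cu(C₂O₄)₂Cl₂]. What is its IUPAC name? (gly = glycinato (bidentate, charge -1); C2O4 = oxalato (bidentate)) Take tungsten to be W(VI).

diaquabis(glycinato)tungsten(VI) dichlorodioxalatocuprate(II)

W is given as +6; the cation's ligand charges sum to -2, so the complex cation is 4+.
A 1:1 salt means the anion carries the equal and opposite charge, 4−.
Anion: ligand charges sum to -6; for the ion to be 4−, Cu = +2.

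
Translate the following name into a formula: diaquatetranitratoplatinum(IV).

[Pt(H2O)2(NO3)4]

Ligands: 4 nitrato (NO3, -1), 2 aqua (H2O, neutral). Ligand charge sum = -4.
With Pt in oxidation state +4, the complex ion is [Pt...].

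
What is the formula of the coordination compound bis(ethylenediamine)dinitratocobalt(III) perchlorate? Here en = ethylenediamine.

[Co(en)2(NO3)2]ClO4

Ligands: 2 nitrato (NO3, -1), 2 ethylenediamine (en, neutral). Ligand charge sum = -2.
Charge balance with perchlorate (-1) requires 1 complex ion per 1 perchlorate.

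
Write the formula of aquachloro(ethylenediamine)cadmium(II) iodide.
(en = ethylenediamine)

[CdCl(en)(H2O)]I

Ligands: 1 ethylenediamine (en, neutral), 1 aqua (H2O, neutral), 1 chloro (Cl, -1). Ligand charge sum = -1.
With Cd in oxidation state +2, the complex ion is [Cd...]^1+.
Charge balance with iodide (-1) requires 1 complex ion per 1 iodide.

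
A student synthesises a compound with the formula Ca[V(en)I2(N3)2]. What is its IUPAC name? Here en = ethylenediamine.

calcium diazido(ethylenediamine)diiodovanadate(II)

The 1 calcium counter-ion carries a total charge of +2, so each complex ion is 2−.
Ligand charges: 1×ethylenediamine (neutral), 2×iodo (-1 each), 2×azido (-1 each); total -4. So V + (-4) = 2−, giving V = +2.
Ligands are named alphabetically: azido before ethylenediamine before iodo.
The complex ion is anionic, so vanadium takes the -ate form vanadate(II).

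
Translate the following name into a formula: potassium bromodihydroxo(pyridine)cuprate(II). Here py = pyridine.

K[CuBr(OH)2(py)]

Ligands: 1 bromo (Br, -1), 2 hydroxo (OH, -1), 1 pyridine (py, neutral). Ligand charge sum = -3.
With Cu in oxidation state +2, the complex ion is [Cu...]^1−.
Charge balance with potassium (+1) requires 1 complex ion per 1 potassium.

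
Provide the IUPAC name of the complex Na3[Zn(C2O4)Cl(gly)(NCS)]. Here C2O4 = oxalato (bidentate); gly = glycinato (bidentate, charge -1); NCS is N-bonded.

sodium chloro(glycinato)isothiocyanatooxalatozincate(II)

The 3 sodium counter-ions carry a total charge of +3, so each complex ion is 3−.
Ligand charges: 1×chloro (-1 each), 1×oxalato (-2 each), 1×glycinato (-1 each), 1×isothiocyanato (-1 each); total -5. So Zn + (-5) = 3−, giving Zn = +2.
The complex ion is anionic, so zinc takes the -ate form zincate(II).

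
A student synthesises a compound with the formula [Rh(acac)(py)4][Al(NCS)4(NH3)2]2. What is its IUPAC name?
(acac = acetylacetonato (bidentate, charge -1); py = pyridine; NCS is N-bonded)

Both ions are complex: the cation is named first with the plain metal name, the anion second with the -ate form; each ion's ligands are alphabetised independently.
Aluminium is always +3 in its complexes; the anion's ligand charges sum to -4, so the complex anion is 1−.
With 2 anions per cation, the cation must be 2×1 = 2+.
Cation: ligand charges sum to -1; for the ion to be 2+, Rh = +3.

(acetylacetonato)tetrakis(pyridine)rhodium(III) diamminetetraisothiocyanatoaluminate(III)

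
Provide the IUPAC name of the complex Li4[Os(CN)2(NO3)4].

lithium dicyanotetranitratoosmate(II)

The 4 lithium counter-ions carry a total charge of +4, so each complex ion is 4−.
Ligand charges: 4×nitrato (-1 each), 2×cyano (-1 each); total -6. So Os + (-6) = 4−, giving Os = +2.
Ligands are named alphabetically: cyano before nitrato.
The complex ion is anionic, so osmium takes the -ate form osmate(II).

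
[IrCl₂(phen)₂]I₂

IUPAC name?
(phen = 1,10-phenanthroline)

The 2 iodide counter-ions carry a total charge of -2, so each complex ion is 2+.
Ligand charges: 2×1,10-phenanthroline (neutral), 2×chloro (-1 each); total -2. So Ir + (-2) = 2+, giving Ir = +4.
Ligands are named alphabetically: chloro before phenanthroline.

dichlorobis(1,10-phenanthroline)iridium(IV) iodide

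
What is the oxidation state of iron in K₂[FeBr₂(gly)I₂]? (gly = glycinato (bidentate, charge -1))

2 potassium outside the brackets (+1 each) → the complex ion is 2−.
Ligand charges: 2×Br = -2; 1×gly = -1; 2×I = -2; sum -5.
Fe + (-5) = 2− ⇒ Fe is +3.

+3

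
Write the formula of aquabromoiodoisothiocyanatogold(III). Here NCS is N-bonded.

Ligands: 1 bromo (Br, -1), 1 iodo (I, -1), 1 isothiocyanato (NCS, -1), 1 aqua (H2O, neutral). Ligand charge sum = -3.
With Au in oxidation state +3, the complex ion is [Au...].

[AuBr(H2O)I(NCS)]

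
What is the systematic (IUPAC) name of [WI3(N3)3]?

There is no counter-ion, so the complex is neutral overall.
Ligand charges: 3×iodo (-1 each), 3×azido (-1 each); total -6. So W + (-6) = 0, giving W = +6.
Ligands are named alphabetically: azido before iodo.

triazidotriiodotungsten(VI)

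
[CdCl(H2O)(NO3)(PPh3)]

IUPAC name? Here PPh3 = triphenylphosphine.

aquachloronitrato(triphenylphosphine)cadmium(II)

There is no counter-ion, so the complex is neutral overall.
Ligand charges: 1×chloro (-1 each), 1×nitrato (-1 each), 1×aqua (neutral), 1×triphenylphosphine (neutral); total -2. So Cd + (-2) = 0, giving Cd = +2.
Ligands are named alphabetically: aqua before chloro before nitrato before triphenylphosphine.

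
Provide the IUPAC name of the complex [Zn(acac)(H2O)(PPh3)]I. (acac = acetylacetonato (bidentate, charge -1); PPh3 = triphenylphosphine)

(acetylacetonato)aqua(triphenylphosphine)zinc(II) iodide

The 1 iodide counter-ion carries a total charge of -1, so each complex ion is 1+.
Ligand charges: 1×acetylacetonato (-1 each), 1×triphenylphosphine (neutral), 1×aqua (neutral); total -1. So Zn + (-1) = 1+, giving Zn = +2.
Ligands are named alphabetically: acetylacetonato before aqua before triphenylphosphine.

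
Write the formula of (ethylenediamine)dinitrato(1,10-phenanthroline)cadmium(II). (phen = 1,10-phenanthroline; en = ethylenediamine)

[Cd(en)(NO3)2(phen)]

Ligands: 1 1,10-phenanthroline (phen, neutral), 2 nitrato (NO3, -1), 1 ethylenediamine (en, neutral). Ligand charge sum = -2.
With Cd in oxidation state +2, the complex ion is [Cd...].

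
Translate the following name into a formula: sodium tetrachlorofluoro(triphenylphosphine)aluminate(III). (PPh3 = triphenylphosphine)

Ligands: 4 chloro (Cl, -1), 1 fluoro (F, -1), 1 triphenylphosphine (PPh3, neutral). Ligand charge sum = -5.
Charge balance with sodium (+1) requires 1 complex ion per 2 sodium.

Na2[AlCl4F(PPh3)]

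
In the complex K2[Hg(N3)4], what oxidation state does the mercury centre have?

+2

2 potassium outside the brackets (+1 each) → the complex ion is 2−.
Ligand charges: 4×N3 = -4; sum -4.
Hg + (-4) = 2− ⇒ Hg is +2.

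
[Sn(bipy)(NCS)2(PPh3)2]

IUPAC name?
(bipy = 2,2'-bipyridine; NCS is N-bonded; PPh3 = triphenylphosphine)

There is no counter-ion, so the complex is neutral overall.
Ligand charges: 1×2,2'-bipyridine (neutral), 2×isothiocyanato (-1 each), 2×triphenylphosphine (neutral); total -2. So Sn + (-2) = 0, giving Sn = +2.
Ligands are named alphabetically: bipyridine before isothiocyanato before triphenylphosphine.

(2,2'-bipyridine)diisothiocyanatobis(triphenylphosphine)tin(II)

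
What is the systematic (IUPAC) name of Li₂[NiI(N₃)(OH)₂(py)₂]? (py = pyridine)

The 2 lithium counter-ions carry a total charge of +2, so each complex ion is 2−.
Ligand charges: 1×iodo (-1 each), 2×pyridine (neutral), 1×azido (-1 each), 2×hydroxo (-1 each); total -4. So Ni + (-4) = 2−, giving Ni = +2.
Ligands are named alphabetically: azido before hydroxo before iodo before pyridine.
The complex ion is anionic, so nickel takes the -ate form nickelate(II).

lithium azidodihydroxoiodobis(pyridine)nickelate(II)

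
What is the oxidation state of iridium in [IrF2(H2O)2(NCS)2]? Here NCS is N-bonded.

No counter-ion: the bracketed complex is neutral.
Ligand charges: 2×NCS = -2; 2×H2O neutral; 2×F = -2; sum -4.
Ir + (-4) = 0 ⇒ Ir is +4.

+4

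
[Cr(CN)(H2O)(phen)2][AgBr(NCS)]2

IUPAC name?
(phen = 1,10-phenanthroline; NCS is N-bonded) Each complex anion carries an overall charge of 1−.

aquacyanobis(1,10-phenanthroline)chromium(III) bromoisothiocyanatoargentate(I)

Both ions are complex: the cation is named first with the plain metal name, the anion second with the -ate form; each ion's ligands are alphabetised independently.
The complex anion is given as 1−; its ligand charges sum to -2, so Ag = +1.
With 2 anions per cation, the cation must be 2×1 = 2+.
Cation: ligand charges sum to -1; for the ion to be 2+, Cr = +3.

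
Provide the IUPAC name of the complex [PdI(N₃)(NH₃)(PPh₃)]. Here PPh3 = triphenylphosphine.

There is no counter-ion, so the complex is neutral overall.
Ligand charges: 1×triphenylphosphine (neutral), 1×iodo (-1 each), 1×ammine (neutral), 1×azido (-1 each); total -2. So Pd + (-2) = 0, giving Pd = +2.
Ligands are named alphabetically: ammine before azido before iodo before triphenylphosphine.

ammineazidoiodo(triphenylphosphine)palladium(II)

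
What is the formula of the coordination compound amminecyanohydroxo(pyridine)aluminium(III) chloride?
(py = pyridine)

[Al(CN)(NH3)(OH)(py)]Cl

Ligands: 1 pyridine (py, neutral), 1 cyano (CN, -1), 1 hydroxo (OH, -1), 1 ammine (NH3, neutral). Ligand charge sum = -2.
With Al in oxidation state +3, the complex ion is [Al...]^1+.
Charge balance with chloride (-1) requires 1 complex ion per 1 chloride.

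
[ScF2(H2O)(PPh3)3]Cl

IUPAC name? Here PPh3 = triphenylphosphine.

The 1 chloride counter-ion carries a total charge of -1, so each complex ion is 1+.
Ligand charges: 1×aqua (neutral), 2×fluoro (-1 each), 3×triphenylphosphine (neutral); total -2. So Sc + (-2) = 1+, giving Sc = +3.
Ligands are named alphabetically: aqua before fluoro before triphenylphosphine.

aquadifluorotris(triphenylphosphine)scandium(III) chloride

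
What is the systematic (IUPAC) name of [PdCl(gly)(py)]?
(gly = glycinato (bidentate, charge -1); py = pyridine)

chloro(glycinato)(pyridine)palladium(II)

There is no counter-ion, so the complex is neutral overall.
Ligand charges: 1×glycinato (-1 each), 1×chloro (-1 each), 1×pyridine (neutral); total -2. So Pd + (-2) = 0, giving Pd = +2.
Ligands are named alphabetically: chloro before glycinato before pyridine.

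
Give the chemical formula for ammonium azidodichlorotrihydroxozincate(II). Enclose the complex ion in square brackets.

Ligands: 2 chloro (Cl, -1), 3 hydroxo (OH, -1), 1 azido (N3, -1). Ligand charge sum = -6.
With Zn in oxidation state +2, the complex ion is [Zn...]^4−.
Charge balance with ammonium (+1) requires 1 complex ion per 4 ammonium.

(NH4)4[ZnCl2(N3)(OH)3]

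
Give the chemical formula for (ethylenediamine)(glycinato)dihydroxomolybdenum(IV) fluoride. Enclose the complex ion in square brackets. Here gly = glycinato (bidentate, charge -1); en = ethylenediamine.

Ligands: 1 glycinato (gly, -1), 2 hydroxo (OH, -1), 1 ethylenediamine (en, neutral). Ligand charge sum = -3.
With Mo in oxidation state +4, the complex ion is [Mo...]^1+.
Charge balance with fluoride (-1) requires 1 complex ion per 1 fluoride.

[Mo(en)(gly)(OH)2]F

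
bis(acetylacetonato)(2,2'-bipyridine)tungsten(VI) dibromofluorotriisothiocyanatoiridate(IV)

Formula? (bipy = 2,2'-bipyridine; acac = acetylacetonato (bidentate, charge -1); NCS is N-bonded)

[W(acac)2(bipy)][IrBr2F(NCS)3]2

Cation [W…]: ligand charges -2, W(VI) ⇒ ion charge 4+.
Anion [Ir…]: ligand charges -6, Ir(IV) ⇒ ion charge 2−.
One 4+ cation requires 2 of the 2− anion.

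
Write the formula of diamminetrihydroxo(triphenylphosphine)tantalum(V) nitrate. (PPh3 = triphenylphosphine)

Ligands: 1 triphenylphosphine (PPh3, neutral), 3 hydroxo (OH, -1), 2 ammine (NH3, neutral). Ligand charge sum = -3.
Charge balance with nitrate (-1) requires 1 complex ion per 2 nitrate.

[Ta(NH3)2(OH)3(PPh3)](NO3)2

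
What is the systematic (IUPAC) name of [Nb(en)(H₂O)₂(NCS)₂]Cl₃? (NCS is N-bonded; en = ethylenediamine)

The 3 chloride counter-ions carry a total charge of -3, so each complex ion is 3+.
Ligand charges: 2×aqua (neutral), 2×isothiocyanato (-1 each), 1×ethylenediamine (neutral); total -2. So Nb + (-2) = 3+, giving Nb = +5.
Ligands are named alphabetically: aqua before ethylenediamine before isothiocyanato.

diaqua(ethylenediamine)diisothiocyanatoniobium(V) chloride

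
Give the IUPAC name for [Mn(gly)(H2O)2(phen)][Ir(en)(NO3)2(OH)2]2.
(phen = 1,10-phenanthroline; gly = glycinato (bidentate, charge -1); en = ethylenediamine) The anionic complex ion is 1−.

diaqua(glycinato)(1,10-phenanthroline)manganese(III) (ethylenediamine)dihydroxodinitratoiridate(III)

The complex anion is given as 1−; its ligand charges sum to -4, so Ir = +3.
With 2 anions per cation, the cation must be 2×1 = 2+.
Cation: ligand charges sum to -1; for the ion to be 2+, Mn = +3.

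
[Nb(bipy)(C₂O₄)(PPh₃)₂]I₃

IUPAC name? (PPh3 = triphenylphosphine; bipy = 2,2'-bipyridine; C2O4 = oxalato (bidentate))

(2,2'-bipyridine)oxalatobis(triphenylphosphine)niobium(V) iodide

The 3 iodide counter-ions carry a total charge of -3, so each complex ion is 3+.
Ligand charges: 2×triphenylphosphine (neutral), 1×2,2'-bipyridine (neutral), 1×oxalato (-2 each); total -2. So Nb + (-2) = 3+, giving Nb = +5.
Ligands are named alphabetically: bipyridine before oxalato before triphenylphosphine.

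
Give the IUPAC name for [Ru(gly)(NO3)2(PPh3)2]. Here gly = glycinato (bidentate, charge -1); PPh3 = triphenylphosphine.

There is no counter-ion, so the complex is neutral overall.
Ligand charges: 1×glycinato (-1 each), 2×nitrato (-1 each), 2×triphenylphosphine (neutral); total -3. So Ru + (-3) = 0, giving Ru = +3.
Ligands are named alphabetically: glycinato before nitrato before triphenylphosphine.

(glycinato)dinitratobis(triphenylphosphine)ruthenium(III)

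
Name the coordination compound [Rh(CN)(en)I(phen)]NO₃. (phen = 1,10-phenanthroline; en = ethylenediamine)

The 1 nitrate counter-ion carries a total charge of -1, so each complex ion is 1+.
Ligand charges: 1×cyano (-1 each), 1×iodo (-1 each), 1×1,10-phenanthroline (neutral), 1×ethylenediamine (neutral); total -2. So Rh + (-2) = 1+, giving Rh = +3.
Ligands are named alphabetically: cyano before ethylenediamine before iodo before phenanthroline.

cyano(ethylenediamine)iodo(1,10-phenanthroline)rhodium(III) nitrate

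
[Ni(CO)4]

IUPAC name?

tetracarbonylnickel(0)

There is no counter-ion, so the complex is neutral overall.
Ligand charges: 4×carbonyl (neutral); total 0. So Ni + (0) = 0, giving Ni = 0.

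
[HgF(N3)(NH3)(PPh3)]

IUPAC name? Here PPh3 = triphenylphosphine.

There is no counter-ion, so the complex is neutral overall.
Ligand charges: 1×ammine (neutral), 1×azido (-1 each), 1×fluoro (-1 each), 1×triphenylphosphine (neutral); total -2. So Hg + (-2) = 0, giving Hg = +2.
Ligands are named alphabetically: ammine before azido before fluoro before triphenylphosphine.

ammineazidofluoro(triphenylphosphine)mercury(II)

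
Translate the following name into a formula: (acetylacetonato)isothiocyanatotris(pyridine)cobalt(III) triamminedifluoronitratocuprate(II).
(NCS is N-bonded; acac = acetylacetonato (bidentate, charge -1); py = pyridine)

Cation [Co…]: ligand charges -2, Co(III) ⇒ ion charge 1+.
Anion [Cu…]: ligand charges -3, Cu(II) ⇒ ion charge 1−.
One 1+ cation balances one 1− anion.

[Co(acac)(NCS)(py)3][CuF2(NH3)3(NO3)]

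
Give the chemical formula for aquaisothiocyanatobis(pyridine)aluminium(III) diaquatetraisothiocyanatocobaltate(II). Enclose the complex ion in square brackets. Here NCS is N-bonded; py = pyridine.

[Al(H2O)(NCS)(py)2][Co(H2O)2(NCS)4]

Cation [Al…]: ligand charges -1, Al(III) ⇒ ion charge 2+.
Anion [Co…]: ligand charges -4, Co(II) ⇒ ion charge 2−.
One 2+ cation balances one 2− anion.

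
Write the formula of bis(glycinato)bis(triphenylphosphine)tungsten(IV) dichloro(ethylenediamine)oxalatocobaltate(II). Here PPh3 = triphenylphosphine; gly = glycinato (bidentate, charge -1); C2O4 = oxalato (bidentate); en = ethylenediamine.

[W(gly)2(PPh3)2][Co(C2O4)Cl2(en)]

Cation [W…]: ligand charges -2, W(IV) ⇒ ion charge 2+.
Anion [Co…]: ligand charges -4, Co(II) ⇒ ion charge 2−.
One 2+ cation balances one 2− anion.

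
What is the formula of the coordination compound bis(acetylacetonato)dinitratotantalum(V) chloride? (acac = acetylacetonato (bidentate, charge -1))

Ligands: 2 nitrato (NO3, -1), 2 acetylacetonato (acac, -1). Ligand charge sum = -4.
With Ta in oxidation state +5, the complex ion is [Ta...]^1+.
Charge balance with chloride (-1) requires 1 complex ion per 1 chloride.

[Ta(acac)2(NO3)2]Cl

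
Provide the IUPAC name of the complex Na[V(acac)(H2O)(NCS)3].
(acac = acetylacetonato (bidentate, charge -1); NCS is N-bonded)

sodium (acetylacetonato)aquatriisothiocyanatovanadate(III)

The 1 sodium counter-ion carries a total charge of +1, so each complex ion is 1−.
Ligand charges: 1×acetylacetonato (-1 each), 1×aqua (neutral), 3×isothiocyanato (-1 each); total -4. So V + (-4) = 1−, giving V = +3.
The complex ion is anionic, so vanadium takes the -ate form vanadate(III).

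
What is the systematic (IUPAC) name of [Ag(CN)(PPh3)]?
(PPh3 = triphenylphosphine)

cyano(triphenylphosphine)silver(I)

There is no counter-ion, so the complex is neutral overall.
Ligand charges: 1×triphenylphosphine (neutral), 1×cyano (-1 each); total -1. So Ag + (-1) = 0, giving Ag = +1.
Ligands are named alphabetically: cyano before triphenylphosphine.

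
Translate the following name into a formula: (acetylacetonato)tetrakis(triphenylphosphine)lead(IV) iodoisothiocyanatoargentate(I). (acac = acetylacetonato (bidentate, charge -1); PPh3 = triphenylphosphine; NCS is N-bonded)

Cation [Pb…]: ligand charges -1, Pb(IV) ⇒ ion charge 3+.
Anion [Ag…]: ligand charges -2, Ag(I) ⇒ ion charge 1−.
One 3+ cation requires 3 of the 1− anion.

[Pb(acac)(PPh3)4][AgI(NCS)]3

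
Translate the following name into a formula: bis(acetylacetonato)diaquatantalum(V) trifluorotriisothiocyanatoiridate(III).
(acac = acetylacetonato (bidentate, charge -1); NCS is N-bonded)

Cation [Ta…]: ligand charges -2, Ta(V) ⇒ ion charge 3+.
Anion [Ir…]: ligand charges -6, Ir(III) ⇒ ion charge 3−.
One 3+ cation balances one 3− anion.

[Ta(acac)2(H2O)2][IrF3(NCS)3]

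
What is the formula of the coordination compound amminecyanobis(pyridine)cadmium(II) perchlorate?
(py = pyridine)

Ligands: 1 cyano (CN, -1), 1 ammine (NH3, neutral), 2 pyridine (py, neutral). Ligand charge sum = -1.
With Cd in oxidation state +2, the complex ion is [Cd...]^1+.
Charge balance with perchlorate (-1) requires 1 complex ion per 1 perchlorate.

[Cd(CN)(NH3)(py)2]ClO4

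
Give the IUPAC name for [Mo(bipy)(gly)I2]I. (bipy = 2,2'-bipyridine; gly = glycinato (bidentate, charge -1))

The 1 iodide counter-ion carries a total charge of -1, so each complex ion is 1+.
Ligand charges: 1×2,2'-bipyridine (neutral), 1×glycinato (-1 each), 2×iodo (-1 each); total -3. So Mo + (-3) = 1+, giving Mo = +4.
Ligands are named alphabetically: bipyridine before glycinato before iodo.

(2,2'-bipyridine)(glycinato)diiodomolybdenum(IV) iodide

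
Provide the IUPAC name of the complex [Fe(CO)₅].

pentacarbonyliron(0)

There is no counter-ion, so the complex is neutral overall.
Ligand charges: 5×carbonyl (neutral); total 0. So Fe + (0) = 0, giving Fe = 0.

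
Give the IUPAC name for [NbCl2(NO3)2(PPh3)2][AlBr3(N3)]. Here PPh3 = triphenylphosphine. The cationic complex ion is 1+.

dichlorodinitratobis(triphenylphosphine)niobium(V) azidotribromoaluminate(III)

Both ions are complex: the cation is named first with the plain metal name, the anion second with the -ate form; each ion's ligands are alphabetised independently.
The complex cation is given as 1+; its ligand charges sum to -4, so Nb = +5.
A 1:1 salt means the anion carries the equal and opposite charge, 1−.
Anion: ligand charges sum to -4; for the ion to be 1−, Al = +3.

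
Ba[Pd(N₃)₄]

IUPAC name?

The 1 barium counter-ion carries a total charge of +2, so each complex ion is 2−.
Ligand charges: 4×azido (-1 each); total -4. So Pd + (-4) = 2−, giving Pd = +2.
The complex ion is anionic, so palladium takes the -ate form palladate(II).

barium tetraazidopalladate(II)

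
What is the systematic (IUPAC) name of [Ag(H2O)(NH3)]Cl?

ammineaquasilver(I) chloride

The 1 chloride counter-ion carries a total charge of -1, so each complex ion is 1+.
Ligand charges: 1×aqua (neutral), 1×ammine (neutral); total 0. So Ag + (0) = 1+, giving Ag = +1.
Ligands are named alphabetically: ammine before aqua.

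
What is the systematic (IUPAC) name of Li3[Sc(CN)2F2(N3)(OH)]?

The 3 lithium counter-ions carry a total charge of +3, so each complex ion is 3−.
Ligand charges: 2×fluoro (-1 each), 1×azido (-1 each), 1×hydroxo (-1 each), 2×cyano (-1 each); total -6. So Sc + (-6) = 3−, giving Sc = +3.
The complex ion is anionic, so scandium takes the -ate form scandate(III).

lithium azidodicyanodifluorohydroxoscandate(III)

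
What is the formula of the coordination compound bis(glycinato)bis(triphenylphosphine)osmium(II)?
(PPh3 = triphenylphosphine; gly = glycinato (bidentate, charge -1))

Ligands: 2 triphenylphosphine (PPh3, neutral), 2 glycinato (gly, -1). Ligand charge sum = -2.
With Os in oxidation state +2, the complex ion is [Os...].

[Os(gly)2(PPh3)2]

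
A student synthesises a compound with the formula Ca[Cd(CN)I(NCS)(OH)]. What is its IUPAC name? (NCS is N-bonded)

The 1 calcium counter-ion carries a total charge of +2, so each complex ion is 2−.
Ligand charges: 1×cyano (-1 each), 1×hydroxo (-1 each), 1×iodo (-1 each), 1×isothiocyanato (-1 each); total -4. So Cd + (-4) = 2−, giving Cd = +2.
The complex ion is anionic, so cadmium takes the -ate form cadmate(II).

calcium cyanohydroxoiodoisothiocyanatocadmate(II)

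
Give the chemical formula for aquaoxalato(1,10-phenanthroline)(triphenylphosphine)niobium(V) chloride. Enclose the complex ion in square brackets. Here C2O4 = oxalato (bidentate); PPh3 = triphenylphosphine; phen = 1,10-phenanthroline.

[Nb(C2O4)(H2O)(phen)(PPh3)]Cl3

Ligands: 1 oxalato (C2O4, -2), 1 triphenylphosphine (PPh3, neutral), 1 1,10-phenanthroline (phen, neutral), 1 aqua (H2O, neutral). Ligand charge sum = -2.
With Nb in oxidation state +5, the complex ion is [Nb...]^3+.
Charge balance with chloride (-1) requires 1 complex ion per 3 chloride.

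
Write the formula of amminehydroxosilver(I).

Ligands: 1 ammine (NH3, neutral), 1 hydroxo (OH, -1). Ligand charge sum = -1.
With Ag in oxidation state +1, the complex ion is [Ag...].

[Ag(NH3)(OH)]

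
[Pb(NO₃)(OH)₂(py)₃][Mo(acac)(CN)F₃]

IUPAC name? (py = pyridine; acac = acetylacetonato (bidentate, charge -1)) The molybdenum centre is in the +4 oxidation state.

Mo is given as +4; the anion's ligand charges sum to -5, so the complex anion is 1−.
A 1:1 salt means the cation carries the equal and opposite charge, 1+.
Cation: ligand charges sum to -3; for the ion to be 1+, Pb = +4.

dihydroxonitratotris(pyridine)lead(IV) (acetylacetonato)cyanotrifluoromolybdate(IV)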